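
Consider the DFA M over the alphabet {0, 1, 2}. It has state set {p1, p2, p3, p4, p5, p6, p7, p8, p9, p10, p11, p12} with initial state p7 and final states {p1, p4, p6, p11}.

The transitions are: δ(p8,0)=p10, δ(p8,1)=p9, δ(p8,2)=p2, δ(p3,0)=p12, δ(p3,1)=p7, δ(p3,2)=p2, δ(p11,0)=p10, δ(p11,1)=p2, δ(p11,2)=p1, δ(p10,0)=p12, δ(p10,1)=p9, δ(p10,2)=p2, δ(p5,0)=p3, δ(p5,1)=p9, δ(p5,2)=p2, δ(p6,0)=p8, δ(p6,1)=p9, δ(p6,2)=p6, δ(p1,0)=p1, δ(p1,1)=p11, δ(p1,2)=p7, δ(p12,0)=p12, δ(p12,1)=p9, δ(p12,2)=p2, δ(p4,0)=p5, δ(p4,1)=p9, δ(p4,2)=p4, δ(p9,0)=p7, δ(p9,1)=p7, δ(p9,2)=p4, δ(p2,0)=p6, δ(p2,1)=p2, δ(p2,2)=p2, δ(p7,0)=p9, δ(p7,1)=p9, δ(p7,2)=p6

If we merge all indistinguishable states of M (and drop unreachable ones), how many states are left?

4

States {p1,p11} cannot be reached from the start state, so discard them.
P0 = {p4,p6} | {p2,p3,p5,p7,p8,p9,p10,p12}.
On input 0, block {p2,p3,p5,p7,p8,p9,p10,p12} splits into {p3,p5,p7,p8,p9,p10,p12} and {p2}.
Split {p3,p5,p7,p8,p9,p10,p12} by δ(·,2) → {p3,p5,p8,p10,p12} and {p7,p9}.
No further refinement is possible. Final partition (4 blocks): {p4,p6} | {p3,p5,p8,p10,p12} | {p2} | {p7,p9}.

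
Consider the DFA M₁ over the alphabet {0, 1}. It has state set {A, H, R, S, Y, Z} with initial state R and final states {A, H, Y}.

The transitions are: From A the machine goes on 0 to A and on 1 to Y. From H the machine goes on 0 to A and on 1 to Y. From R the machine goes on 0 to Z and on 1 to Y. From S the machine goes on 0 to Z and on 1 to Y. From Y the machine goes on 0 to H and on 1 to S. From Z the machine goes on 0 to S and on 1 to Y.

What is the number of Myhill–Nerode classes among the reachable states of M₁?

All states are reachable from the start state.
Start with accepting vs non-accepting: {A,H,Y} | {R,S,Z}.
Split {A,H,Y} by δ(·,1) → {A,H} and {Y}.
Stable partition: {A,H} | {R,S,Z} | {Y} — 3 equivalence classes.

3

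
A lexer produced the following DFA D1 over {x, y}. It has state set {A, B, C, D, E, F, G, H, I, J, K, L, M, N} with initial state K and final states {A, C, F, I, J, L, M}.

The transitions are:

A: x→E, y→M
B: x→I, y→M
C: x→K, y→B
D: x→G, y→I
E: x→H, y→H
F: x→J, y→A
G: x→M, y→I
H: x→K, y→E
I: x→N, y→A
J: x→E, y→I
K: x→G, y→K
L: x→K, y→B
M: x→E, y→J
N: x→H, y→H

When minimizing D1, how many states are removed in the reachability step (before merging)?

5

No path from K leads to B, C, D, F, L; the other 9 states are all reachable.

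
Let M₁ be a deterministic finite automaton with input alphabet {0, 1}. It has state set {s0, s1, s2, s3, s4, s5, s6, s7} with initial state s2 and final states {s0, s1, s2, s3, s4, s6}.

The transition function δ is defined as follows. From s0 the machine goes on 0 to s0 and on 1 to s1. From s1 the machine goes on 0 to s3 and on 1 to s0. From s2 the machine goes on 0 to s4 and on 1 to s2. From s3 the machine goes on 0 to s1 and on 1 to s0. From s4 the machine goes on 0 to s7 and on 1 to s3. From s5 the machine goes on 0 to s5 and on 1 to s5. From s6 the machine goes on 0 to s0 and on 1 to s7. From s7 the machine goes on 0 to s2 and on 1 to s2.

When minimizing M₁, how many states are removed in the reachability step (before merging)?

2

Starting at s2 and following transitions, the reachable set is {s0, s1, s2, s3, s4, s7}. That leaves s5, s6 unreachable — 2 in total.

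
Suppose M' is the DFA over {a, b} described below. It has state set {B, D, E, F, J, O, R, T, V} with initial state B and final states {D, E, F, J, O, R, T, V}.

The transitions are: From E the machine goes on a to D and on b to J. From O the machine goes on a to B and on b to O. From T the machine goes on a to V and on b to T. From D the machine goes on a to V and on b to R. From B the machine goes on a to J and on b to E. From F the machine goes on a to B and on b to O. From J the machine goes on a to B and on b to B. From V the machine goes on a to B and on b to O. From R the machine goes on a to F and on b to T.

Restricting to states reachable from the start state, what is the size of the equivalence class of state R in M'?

Every state is reachable, so we keep all 9.
Initial partition by acceptance: {D,E,F,J,O,R,T,V} | {B}.
Refine {D,E,F,J,O,R,T,V} on symbol a: members go to different blocks, giving {F,J,O,V} and {D,E,R,T}.
Refine {F,J,O,V} on symbol b: members go to different blocks, giving {F,O,V} and {J}.
Refine {D,E,R,T} on symbol a: members go to different blocks, giving {D,R,T} and {E}.
No further refinement is possible. Final partition (5 blocks): {F,O,V} | {B} | {D,R,T} | {J} | {E}.
State R belongs to the block {D,R,T}, which has 3 states.

3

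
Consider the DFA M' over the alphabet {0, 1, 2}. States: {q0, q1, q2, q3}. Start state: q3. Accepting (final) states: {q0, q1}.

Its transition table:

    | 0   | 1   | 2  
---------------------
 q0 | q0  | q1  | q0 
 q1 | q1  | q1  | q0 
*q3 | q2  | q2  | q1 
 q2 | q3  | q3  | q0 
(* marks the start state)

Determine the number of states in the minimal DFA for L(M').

2

P0 = {q0,q1} | {q2,q3}.
No further refinement is possible. Final partition (2 blocks): {q0,q1} | {q2,q3}.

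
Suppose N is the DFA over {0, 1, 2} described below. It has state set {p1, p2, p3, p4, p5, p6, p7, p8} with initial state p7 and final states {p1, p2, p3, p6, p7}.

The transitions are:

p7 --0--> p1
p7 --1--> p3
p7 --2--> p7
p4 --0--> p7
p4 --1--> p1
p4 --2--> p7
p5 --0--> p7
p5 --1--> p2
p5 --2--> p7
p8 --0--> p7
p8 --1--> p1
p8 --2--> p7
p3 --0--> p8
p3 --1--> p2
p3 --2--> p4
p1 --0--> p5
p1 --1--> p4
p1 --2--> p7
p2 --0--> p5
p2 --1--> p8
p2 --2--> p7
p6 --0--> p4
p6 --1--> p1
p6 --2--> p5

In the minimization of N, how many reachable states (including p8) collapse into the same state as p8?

States {p6} cannot be reached from the start state, so discard them.
Initial partition by acceptance: {p1,p2,p3,p7} | {p4,p5,p8}.
Refine {p1,p2,p3,p7} on symbol 0: members go to different blocks, giving {p1,p2,p3} and {p7}.
On input 1, block {p1,p2,p3} splits into {p1,p2} and {p3}.
Stable partition: {p1,p2} | {p4,p5,p8} | {p7} | {p3} — 4 equivalence classes.
State p8 belongs to the block {p4,p5,p8}, which has 3 states.

3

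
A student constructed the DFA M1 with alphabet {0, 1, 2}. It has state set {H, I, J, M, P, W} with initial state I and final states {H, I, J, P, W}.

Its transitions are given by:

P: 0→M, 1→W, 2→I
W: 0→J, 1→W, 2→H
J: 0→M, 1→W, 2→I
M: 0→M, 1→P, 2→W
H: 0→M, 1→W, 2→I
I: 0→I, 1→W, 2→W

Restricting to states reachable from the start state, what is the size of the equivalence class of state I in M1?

All states are reachable from the start state.
Initial partition by acceptance: {H,I,J,P,W} | {M}.
Refine {H,I,J,P,W} on symbol 0: members go to different blocks, giving {H,J,P} and {I,W}.
Refine {I,W} on symbol 0: members go to different blocks, giving {I} and {W}.
Stable partition: {H,J,P} | {M} | {I} | {W} — 4 equivalence classes.
State I belongs to the block {I}, which has 1 states.

1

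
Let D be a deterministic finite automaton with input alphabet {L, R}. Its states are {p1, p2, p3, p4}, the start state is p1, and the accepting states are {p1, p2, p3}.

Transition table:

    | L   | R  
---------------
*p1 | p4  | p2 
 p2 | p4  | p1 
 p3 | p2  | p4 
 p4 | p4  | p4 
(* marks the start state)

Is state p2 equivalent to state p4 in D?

Reachable states from the start: {p1,p2,p4}. Unreachable: {p3} — drop them.
P0 = {p1,p2} | {p4}.
The partition is now stable with 2 blocks: {p1,p2} | {p4}.
p2 and p4 end up in different blocks, so they are distinguishable. For instance, the string 'ε' is accepted from only p2.

No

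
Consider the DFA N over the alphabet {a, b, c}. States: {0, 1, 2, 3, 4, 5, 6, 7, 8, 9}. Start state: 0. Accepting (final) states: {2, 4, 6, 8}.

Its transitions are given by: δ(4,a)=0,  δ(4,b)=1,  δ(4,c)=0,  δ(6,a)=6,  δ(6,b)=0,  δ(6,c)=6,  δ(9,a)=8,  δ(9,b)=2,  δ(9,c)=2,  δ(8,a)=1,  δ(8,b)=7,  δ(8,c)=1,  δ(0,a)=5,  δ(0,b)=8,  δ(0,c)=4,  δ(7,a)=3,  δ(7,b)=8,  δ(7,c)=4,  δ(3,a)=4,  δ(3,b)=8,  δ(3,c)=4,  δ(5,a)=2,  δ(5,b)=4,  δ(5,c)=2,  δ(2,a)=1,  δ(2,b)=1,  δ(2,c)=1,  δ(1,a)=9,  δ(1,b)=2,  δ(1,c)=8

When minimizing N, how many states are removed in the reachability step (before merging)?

Starting at 0 and following transitions, the reachable set is {0, 1, 2, 3, 4, 5, 7, 8, 9}. That leaves 6 unreachable — 1 in total.

1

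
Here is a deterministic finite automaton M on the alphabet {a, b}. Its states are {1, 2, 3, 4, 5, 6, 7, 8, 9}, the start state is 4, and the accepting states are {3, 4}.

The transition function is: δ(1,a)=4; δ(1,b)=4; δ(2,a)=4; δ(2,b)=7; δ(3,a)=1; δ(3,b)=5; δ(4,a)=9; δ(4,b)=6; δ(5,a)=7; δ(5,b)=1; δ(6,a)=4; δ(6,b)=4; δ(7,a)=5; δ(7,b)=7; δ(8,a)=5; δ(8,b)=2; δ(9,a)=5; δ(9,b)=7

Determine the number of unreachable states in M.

Starting at 4 and following transitions, the reachable set is {1, 4, 5, 6, 7, 9}. That leaves 2, 3, 8 unreachable — 3 in total.

3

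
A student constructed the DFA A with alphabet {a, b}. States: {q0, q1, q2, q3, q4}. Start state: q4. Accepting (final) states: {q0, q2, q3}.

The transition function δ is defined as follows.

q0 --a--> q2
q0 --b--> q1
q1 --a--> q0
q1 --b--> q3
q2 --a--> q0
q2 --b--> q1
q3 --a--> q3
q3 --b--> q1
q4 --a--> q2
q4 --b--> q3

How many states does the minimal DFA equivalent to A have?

2

Start with accepting vs non-accepting: {q0,q2,q3} | {q1,q4}.
No further refinement is possible. Final partition (2 blocks): {q0,q2,q3} | {q1,q4}.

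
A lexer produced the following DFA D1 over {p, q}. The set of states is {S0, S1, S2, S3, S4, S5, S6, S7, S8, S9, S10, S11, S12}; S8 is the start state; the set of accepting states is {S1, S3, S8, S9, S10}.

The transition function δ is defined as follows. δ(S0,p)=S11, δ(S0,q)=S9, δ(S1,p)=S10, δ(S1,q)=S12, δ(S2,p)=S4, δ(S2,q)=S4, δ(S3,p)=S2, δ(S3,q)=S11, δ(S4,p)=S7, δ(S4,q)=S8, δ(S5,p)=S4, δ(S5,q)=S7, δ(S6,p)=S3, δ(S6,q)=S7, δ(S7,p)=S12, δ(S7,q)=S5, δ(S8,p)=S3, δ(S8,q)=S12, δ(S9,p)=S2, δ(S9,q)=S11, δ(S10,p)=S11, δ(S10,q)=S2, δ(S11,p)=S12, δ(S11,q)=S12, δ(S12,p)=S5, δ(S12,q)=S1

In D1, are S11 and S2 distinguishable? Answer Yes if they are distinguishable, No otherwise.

No

First remove the unreachable states {S0,S6,S9}; 10 states remain.
Start with accepting vs non-accepting: {S1,S3,S8,S10} | {S2,S4,S5,S7,S11,S12}.
Refine {S1,S3,S8,S10} on symbol p: members go to different blocks, giving {S1,S8} and {S3,S10}.
Refine {S2,S4,S5,S7,S11,S12} on symbol q: members go to different blocks, giving {S2,S5,S7,S11} and {S4,S12}.
On input q, block {S2,S5,S7,S11} splits into {S2,S11} and {S5,S7}.
The partition is now stable with 5 blocks: {S1,S8} | {S2,S11} | {S3,S10} | {S4,S12} | {S5,S7}.
S11 and S2 lie in the same block of the stable partition, so they are equivalent — no string distinguishes them.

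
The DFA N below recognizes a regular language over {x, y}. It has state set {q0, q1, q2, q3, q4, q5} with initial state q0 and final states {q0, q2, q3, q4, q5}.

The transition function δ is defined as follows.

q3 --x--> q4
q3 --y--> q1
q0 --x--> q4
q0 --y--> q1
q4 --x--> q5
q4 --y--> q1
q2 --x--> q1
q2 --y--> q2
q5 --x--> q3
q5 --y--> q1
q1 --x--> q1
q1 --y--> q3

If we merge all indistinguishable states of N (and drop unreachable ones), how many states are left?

2

States {q2} cannot be reached from the start state, so discard them.
Start with accepting vs non-accepting: {q0,q3,q4,q5} | {q1}.
The partition is now stable with 2 blocks: {q0,q3,q4,q5} | {q1}.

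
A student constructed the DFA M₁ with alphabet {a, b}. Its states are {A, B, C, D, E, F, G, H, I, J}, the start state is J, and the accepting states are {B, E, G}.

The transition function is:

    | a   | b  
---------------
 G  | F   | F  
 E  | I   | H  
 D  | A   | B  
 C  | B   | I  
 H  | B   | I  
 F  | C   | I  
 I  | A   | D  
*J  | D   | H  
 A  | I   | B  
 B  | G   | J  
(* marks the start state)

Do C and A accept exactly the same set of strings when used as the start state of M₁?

First remove the unreachable states {E}; 9 states remain.
P0 = {B,G} | {A,C,D,F,H,I,J}.
Split {B,G} by δ(·,a) → {B} and {G}.
On input a, block {A,C,D,F,H,I,J} splits into {A,D,F,I,J} and {C,H}.
Split {A,D,F,I,J} by δ(·,a) → {A,D,I,J} and {F}.
On input b, block {A,D,I,J} splits into {A,D} and {I} and {J}.
On input a, block {A,D} splits into {A} and {D}.
The partition is now stable with 8 blocks: {B} | {A} | {G} | {C,H} | {F} | {I} | {J} | {D}.
C and A end up in different blocks, so they are distinguishable. For instance, the string 'a' is accepted from only C.

No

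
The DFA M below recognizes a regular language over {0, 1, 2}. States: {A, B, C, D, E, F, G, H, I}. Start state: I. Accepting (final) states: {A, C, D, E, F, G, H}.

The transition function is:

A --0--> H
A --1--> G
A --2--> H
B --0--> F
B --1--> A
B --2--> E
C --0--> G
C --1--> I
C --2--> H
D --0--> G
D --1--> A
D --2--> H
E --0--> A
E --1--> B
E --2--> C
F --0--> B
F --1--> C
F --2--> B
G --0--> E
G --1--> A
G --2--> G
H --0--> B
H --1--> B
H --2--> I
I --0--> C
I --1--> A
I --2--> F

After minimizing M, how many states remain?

First remove the unreachable states {D}; 8 states remain.
Initial partition by acceptance: {A,C,E,F,G,H} | {B,I}.
On input 0, block {A,C,E,F,G,H} splits into {A,C,E,G} and {F,H}.
On input 0, block {A,C,E,G} splits into {C,E,G} and {A}.
Refine {C,E,G} on symbol 0: members go to different blocks, giving {C,G} and {E}.
Split {C,G} by δ(·,0) → {C} and {G}.
Split {B,I} by δ(·,0) → {B} and {I}.
On input 1, block {F,H} splits into {F} and {H}.
Stable partition: {C} | {B} | {F} | {A} | {E} | {G} | {I} | {H} — 8 equivalence classes.

8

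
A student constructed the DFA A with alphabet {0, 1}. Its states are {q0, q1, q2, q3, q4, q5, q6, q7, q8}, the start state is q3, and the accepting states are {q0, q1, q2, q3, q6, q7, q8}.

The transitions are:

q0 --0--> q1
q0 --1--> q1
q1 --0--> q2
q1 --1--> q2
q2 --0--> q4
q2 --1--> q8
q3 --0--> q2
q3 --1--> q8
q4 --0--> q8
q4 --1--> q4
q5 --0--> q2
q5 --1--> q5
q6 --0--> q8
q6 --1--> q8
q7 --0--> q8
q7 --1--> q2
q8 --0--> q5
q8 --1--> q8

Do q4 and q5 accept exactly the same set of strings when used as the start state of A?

Yes

First remove the unreachable states {q0,q1,q6,q7}; 5 states remain.
Start with accepting vs non-accepting: {q2,q3,q8} | {q4,q5}.
Refine {q2,q3,q8} on symbol 0: members go to different blocks, giving {q2,q8} and {q3}.
Stable partition: {q2,q8} | {q4,q5} | {q3} — 3 equivalence classes.
q4 and q5 lie in the same block of the stable partition, so they are equivalent — no string distinguishes them.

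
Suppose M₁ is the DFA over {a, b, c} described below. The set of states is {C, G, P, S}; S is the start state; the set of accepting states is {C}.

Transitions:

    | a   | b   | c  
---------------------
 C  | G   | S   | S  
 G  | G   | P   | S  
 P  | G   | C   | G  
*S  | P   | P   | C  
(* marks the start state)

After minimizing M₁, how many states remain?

4

All states are reachable from the start state.
Initial partition by acceptance: {C} | {G,P,S}.
Refine {G,P,S} on symbol b: members go to different blocks, giving {G,S} and {P}.
Refine {G,S} on symbol a: members go to different blocks, giving {G} and {S}.
The partition is now stable with 4 blocks: {C} | {G} | {P} | {S}.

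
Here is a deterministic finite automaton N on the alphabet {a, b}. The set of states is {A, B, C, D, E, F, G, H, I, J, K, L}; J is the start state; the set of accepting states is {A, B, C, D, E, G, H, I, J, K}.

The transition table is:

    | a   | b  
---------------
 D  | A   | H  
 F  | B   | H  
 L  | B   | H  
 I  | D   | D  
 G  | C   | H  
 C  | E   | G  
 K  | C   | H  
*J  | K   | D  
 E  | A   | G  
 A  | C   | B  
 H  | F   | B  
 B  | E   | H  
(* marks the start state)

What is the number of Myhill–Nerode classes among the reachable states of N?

States {I,L} cannot be reached from the start state, so discard them.
Initial partition by acceptance: {A,B,C,D,E,G,H,J,K} | {F}.
Split {A,B,C,D,E,G,H,J,K} by δ(·,a) → {A,B,C,D,E,G,J,K} and {H}.
Refine {A,B,C,D,E,G,J,K} on symbol b: members go to different blocks, giving {A,C,E,J} and {B,D,G,K}.
Split {A,C,E,J} by δ(·,a) → {A,C,E} and {J}.
No further refinement is possible. Final partition (5 blocks): {A,C,E} | {F} | {H} | {B,D,G,K} | {J}.

5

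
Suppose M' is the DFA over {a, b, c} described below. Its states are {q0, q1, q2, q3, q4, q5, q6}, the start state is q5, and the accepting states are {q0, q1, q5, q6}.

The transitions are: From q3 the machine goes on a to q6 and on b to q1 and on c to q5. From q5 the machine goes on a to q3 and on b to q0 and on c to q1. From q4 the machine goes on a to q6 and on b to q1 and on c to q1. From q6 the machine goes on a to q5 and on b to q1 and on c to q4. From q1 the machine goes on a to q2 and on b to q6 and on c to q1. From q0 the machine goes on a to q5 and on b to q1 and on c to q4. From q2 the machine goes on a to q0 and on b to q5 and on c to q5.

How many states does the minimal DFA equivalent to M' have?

All states are reachable from the start state.
Initial partition by acceptance: {q0,q1,q5,q6} | {q2,q3,q4}.
Refine {q0,q1,q5,q6} on symbol a: members go to different blocks, giving {q0,q6} and {q1,q5}.
The partition is now stable with 3 blocks: {q0,q6} | {q2,q3,q4} | {q1,q5}.

3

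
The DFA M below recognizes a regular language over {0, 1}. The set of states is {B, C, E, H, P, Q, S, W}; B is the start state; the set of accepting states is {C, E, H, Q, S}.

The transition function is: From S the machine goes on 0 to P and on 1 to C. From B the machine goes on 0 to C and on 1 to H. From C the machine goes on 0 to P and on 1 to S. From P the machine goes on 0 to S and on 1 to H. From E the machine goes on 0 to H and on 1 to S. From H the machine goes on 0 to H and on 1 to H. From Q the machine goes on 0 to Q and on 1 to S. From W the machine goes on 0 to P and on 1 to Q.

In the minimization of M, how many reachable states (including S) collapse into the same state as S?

Reachable states from the start: {B,C,H,P,S}. Unreachable: {E,Q,W} — drop them.
Start with accepting vs non-accepting: {C,H,S} | {B,P}.
Split {C,H,S} by δ(·,0) → {C,S} and {H}.
Stable partition: {C,S} | {B,P} | {H} — 3 equivalence classes.
State S belongs to the block {C,S}, which has 2 states.

2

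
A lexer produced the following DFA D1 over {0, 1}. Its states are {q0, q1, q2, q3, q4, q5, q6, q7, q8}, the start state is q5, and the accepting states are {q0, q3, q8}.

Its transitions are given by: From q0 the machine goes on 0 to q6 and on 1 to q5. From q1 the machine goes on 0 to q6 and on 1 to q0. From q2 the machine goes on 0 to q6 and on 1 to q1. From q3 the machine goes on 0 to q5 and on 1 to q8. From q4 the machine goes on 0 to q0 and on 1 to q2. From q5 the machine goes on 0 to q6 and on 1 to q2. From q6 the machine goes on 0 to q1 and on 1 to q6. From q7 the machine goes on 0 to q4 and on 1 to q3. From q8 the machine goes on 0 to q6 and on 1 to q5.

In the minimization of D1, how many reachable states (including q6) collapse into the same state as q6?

1

First remove the unreachable states {q3,q4,q7,q8}; 5 states remain.
Initial partition by acceptance: {q0} | {q1,q2,q5,q6}.
Refine {q1,q2,q5,q6} on symbol 1: members go to different blocks, giving {q2,q5,q6} and {q1}.
Split {q2,q5,q6} by δ(·,0) → {q2,q5} and {q6}.
Refine {q2,q5} on symbol 1: members go to different blocks, giving {q2} and {q5}.
The partition is now stable with 5 blocks: {q0} | {q2} | {q1} | {q6} | {q5}.
The equivalence class containing q6 is {q6}, of size 1.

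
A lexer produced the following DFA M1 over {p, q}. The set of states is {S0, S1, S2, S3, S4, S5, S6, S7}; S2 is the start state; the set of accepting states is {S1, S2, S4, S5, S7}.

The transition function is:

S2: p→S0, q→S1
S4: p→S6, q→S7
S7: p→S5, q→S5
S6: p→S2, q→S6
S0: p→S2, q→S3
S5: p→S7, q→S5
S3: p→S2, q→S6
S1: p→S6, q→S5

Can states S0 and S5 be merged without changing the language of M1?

First remove the unreachable states {S4}; 7 states remain.
Initial partition by acceptance: {S1,S2,S5,S7} | {S0,S3,S6}.
On input p, block {S1,S2,S5,S7} splits into {S1,S2} and {S5,S7}.
Refine {S1,S2} on symbol q: members go to different blocks, giving {S1} and {S2}.
The partition is now stable with 4 blocks: {S1} | {S0,S3,S6} | {S5,S7} | {S2}.
S0 and S5 end up in different blocks, so they are distinguishable. For instance, the string 'ε' is accepted from only S5.

No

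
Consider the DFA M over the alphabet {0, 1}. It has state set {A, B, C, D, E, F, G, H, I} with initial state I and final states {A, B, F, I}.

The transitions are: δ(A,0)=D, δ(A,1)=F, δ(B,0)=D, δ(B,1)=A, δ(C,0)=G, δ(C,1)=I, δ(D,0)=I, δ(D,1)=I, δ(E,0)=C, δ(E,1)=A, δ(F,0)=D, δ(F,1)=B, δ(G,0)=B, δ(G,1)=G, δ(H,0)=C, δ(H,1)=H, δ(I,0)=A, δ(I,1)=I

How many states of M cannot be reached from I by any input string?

Starting at I and following transitions, the reachable set is {A, B, D, F, I}. That leaves C, E, G, H unreachable — 4 in total.

4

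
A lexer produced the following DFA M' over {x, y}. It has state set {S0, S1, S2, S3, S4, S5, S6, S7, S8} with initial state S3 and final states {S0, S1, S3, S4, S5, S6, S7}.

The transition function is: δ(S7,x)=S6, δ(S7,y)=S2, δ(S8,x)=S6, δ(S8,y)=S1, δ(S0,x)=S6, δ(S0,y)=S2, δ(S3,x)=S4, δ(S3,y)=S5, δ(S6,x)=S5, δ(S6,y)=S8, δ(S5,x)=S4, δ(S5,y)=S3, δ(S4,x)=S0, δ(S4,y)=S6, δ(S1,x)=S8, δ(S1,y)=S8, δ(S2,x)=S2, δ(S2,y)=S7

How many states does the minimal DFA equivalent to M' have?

7

Every state is reachable, so we keep all 9.
P0 = {S0,S1,S3,S4,S5,S6,S7} | {S2,S8}.
Refine {S0,S1,S3,S4,S5,S6,S7} on symbol x: members go to different blocks, giving {S0,S3,S4,S5,S6,S7} and {S1}.
On input y, block {S0,S3,S4,S5,S6,S7} splits into {S0,S6,S7} and {S3,S4,S5}.
Refine {S0,S6,S7} on symbol x: members go to different blocks, giving {S0,S7} and {S6}.
On input x, block {S2,S8} splits into {S2} and {S8}.
On input x, block {S3,S4,S5} splits into {S3,S5} and {S4}.
The partition is now stable with 7 blocks: {S0,S7} | {S2} | {S1} | {S3,S5} | {S6} | {S8} | {S4}.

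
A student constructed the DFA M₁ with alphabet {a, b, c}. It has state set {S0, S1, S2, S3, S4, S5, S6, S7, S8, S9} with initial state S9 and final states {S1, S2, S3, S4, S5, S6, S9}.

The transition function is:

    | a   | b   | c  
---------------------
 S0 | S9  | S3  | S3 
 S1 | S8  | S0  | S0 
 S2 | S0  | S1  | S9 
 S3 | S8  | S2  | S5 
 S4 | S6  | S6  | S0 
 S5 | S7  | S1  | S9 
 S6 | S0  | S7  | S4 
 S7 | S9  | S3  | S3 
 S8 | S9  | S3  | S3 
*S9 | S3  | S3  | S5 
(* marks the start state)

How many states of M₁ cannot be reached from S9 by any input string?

2

BFS from S9 reaches {S0, S1, S2, S3, S5, S7, S8, S9}; the 2 state(s) S4, S6 are never visited.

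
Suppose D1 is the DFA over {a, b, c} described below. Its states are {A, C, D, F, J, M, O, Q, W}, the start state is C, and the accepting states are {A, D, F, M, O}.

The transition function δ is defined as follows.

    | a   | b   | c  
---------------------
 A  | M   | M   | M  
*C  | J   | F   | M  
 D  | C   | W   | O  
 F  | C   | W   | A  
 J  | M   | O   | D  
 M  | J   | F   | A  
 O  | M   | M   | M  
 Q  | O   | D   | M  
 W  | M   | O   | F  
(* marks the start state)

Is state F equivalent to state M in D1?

No

First remove the unreachable states {Q}; 8 states remain.
Initial partition by acceptance: {A,D,F,M,O} | {C,J,W}.
Refine {A,D,F,M,O} on symbol a: members go to different blocks, giving {D,F,M} and {A,O}.
On input b, block {D,F,M} splits into {D,F} and {M}.
Split {C,J,W} by δ(·,a) → {J,W} and {C}.
The partition is now stable with 5 blocks: {D,F} | {J,W} | {A,O} | {M} | {C}.
F and M end up in different blocks, so they are distinguishable. For instance, the string 'b' is accepted from only M.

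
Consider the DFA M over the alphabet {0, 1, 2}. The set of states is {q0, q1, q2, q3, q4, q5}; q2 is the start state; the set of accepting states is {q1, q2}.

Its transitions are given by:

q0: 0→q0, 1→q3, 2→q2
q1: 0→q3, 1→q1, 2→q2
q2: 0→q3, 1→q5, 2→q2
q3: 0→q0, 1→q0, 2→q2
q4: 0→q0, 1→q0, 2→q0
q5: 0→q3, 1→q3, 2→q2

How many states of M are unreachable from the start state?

BFS from q2 reaches {q0, q2, q3, q5}; the 2 state(s) q1, q4 are never visited.

2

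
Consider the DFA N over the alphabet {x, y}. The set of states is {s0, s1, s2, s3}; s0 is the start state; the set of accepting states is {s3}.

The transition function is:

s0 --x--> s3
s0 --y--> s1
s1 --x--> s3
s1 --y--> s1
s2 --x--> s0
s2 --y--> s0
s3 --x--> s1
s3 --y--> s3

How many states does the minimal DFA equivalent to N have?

Reachable states from the start: {s0,s1,s3}. Unreachable: {s2} — drop them.
Initial partition by acceptance: {s3} | {s0,s1}.
No further refinement is possible. Final partition (2 blocks): {s3} | {s0,s1}.

2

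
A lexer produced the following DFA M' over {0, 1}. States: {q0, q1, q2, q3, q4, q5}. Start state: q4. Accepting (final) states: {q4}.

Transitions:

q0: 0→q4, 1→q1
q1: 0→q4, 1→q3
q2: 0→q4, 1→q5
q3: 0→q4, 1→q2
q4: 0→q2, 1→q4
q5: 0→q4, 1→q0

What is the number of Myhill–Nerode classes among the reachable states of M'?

Every state is reachable, so we keep all 6.
Start with accepting vs non-accepting: {q4} | {q0,q1,q2,q3,q5}.
No further refinement is possible. Final partition (2 blocks): {q4} | {q0,q1,q2,q3,q5}.

2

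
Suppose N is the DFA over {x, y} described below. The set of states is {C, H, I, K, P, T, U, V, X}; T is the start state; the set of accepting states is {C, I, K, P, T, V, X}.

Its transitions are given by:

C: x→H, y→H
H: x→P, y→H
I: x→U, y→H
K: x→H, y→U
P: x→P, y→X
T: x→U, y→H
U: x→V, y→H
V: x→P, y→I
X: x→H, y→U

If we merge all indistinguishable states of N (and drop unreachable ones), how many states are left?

3

States {C,K} cannot be reached from the start state, so discard them.
P0 = {I,P,T,V,X} | {H,U}.
Refine {I,P,T,V,X} on symbol x: members go to different blocks, giving {I,T,X} and {P,V}.
The partition is now stable with 3 blocks: {I,T,X} | {H,U} | {P,V}.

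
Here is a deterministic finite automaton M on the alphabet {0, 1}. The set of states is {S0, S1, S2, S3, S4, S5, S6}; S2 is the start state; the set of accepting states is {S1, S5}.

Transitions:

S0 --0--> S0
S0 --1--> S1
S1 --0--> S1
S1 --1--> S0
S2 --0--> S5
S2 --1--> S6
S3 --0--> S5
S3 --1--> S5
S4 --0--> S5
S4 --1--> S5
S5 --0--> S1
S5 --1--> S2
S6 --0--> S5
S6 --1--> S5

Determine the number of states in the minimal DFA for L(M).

Reachable states from the start: {S0,S1,S2,S5,S6}. Unreachable: {S3,S4} — drop them.
P0 = {S1,S5} | {S0,S2,S6}.
On input 0, block {S0,S2,S6} splits into {S2,S6} and {S0}.
Split {S1,S5} by δ(·,1) → {S1} and {S5}.
Split {S2,S6} by δ(·,1) → {S2} and {S6}.
The partition is now stable with 5 blocks: {S1} | {S2} | {S0} | {S5} | {S6}.

5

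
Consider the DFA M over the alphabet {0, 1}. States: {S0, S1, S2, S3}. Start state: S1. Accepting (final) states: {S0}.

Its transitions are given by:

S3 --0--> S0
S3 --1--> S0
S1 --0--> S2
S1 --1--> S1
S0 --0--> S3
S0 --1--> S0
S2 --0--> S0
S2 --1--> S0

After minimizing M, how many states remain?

3

Start with accepting vs non-accepting: {S0} | {S1,S2,S3}.
Refine {S1,S2,S3} on symbol 0: members go to different blocks, giving {S2,S3} and {S1}.
The partition is now stable with 3 blocks: {S0} | {S2,S3} | {S1}.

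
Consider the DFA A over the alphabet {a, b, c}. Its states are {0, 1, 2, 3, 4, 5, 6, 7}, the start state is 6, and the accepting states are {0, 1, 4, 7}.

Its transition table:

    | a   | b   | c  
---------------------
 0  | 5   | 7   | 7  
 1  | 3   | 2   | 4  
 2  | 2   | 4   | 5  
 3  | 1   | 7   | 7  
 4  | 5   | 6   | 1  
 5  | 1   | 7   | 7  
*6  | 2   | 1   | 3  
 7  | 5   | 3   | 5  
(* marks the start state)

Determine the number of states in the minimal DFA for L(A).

First remove the unreachable states {0}; 7 states remain.
P0 = {1,4,7} | {2,3,5,6}.
Refine {1,4,7} on symbol c: members go to different blocks, giving {1,4} and {7}.
Refine {2,3,5,6} on symbol a: members go to different blocks, giving {2,6} and {3,5}.
Stable partition: {1,4} | {2,6} | {7} | {3,5} — 4 equivalence classes.

4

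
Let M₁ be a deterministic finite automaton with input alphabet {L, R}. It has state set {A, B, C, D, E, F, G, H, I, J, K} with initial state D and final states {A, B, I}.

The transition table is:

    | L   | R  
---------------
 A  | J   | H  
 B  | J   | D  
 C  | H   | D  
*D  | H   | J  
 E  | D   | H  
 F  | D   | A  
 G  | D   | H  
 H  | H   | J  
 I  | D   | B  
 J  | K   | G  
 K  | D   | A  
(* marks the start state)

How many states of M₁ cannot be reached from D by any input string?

No path from D leads to B, C, E, F, I; the other 6 states are all reachable.

5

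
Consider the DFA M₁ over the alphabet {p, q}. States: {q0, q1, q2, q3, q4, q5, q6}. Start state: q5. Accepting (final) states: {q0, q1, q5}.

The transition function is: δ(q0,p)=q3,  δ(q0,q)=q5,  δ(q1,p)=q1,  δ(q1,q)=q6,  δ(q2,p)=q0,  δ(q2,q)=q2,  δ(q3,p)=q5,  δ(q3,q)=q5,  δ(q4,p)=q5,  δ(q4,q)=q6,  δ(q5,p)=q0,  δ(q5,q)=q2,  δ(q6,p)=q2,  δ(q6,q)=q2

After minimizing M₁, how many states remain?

Reachable states from the start: {q0,q2,q3,q5}. Unreachable: {q1,q4,q6} — drop them.
P0 = {q0,q5} | {q2,q3}.
Split {q0,q5} by δ(·,p) → {q0} and {q5}.
On input p, block {q2,q3} splits into {q2} and {q3}.
Stable partition: {q0} | {q2} | {q5} | {q3} — 4 equivalence classes.

4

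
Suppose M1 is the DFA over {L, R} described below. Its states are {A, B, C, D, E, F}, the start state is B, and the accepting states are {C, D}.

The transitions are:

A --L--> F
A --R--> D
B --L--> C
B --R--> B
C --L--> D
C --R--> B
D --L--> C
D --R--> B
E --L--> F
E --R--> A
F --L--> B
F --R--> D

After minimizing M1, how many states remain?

States {A,E,F} cannot be reached from the start state, so discard them.
Initial partition by acceptance: {C,D} | {B}.
The partition is now stable with 2 blocks: {C,D} | {B}.

2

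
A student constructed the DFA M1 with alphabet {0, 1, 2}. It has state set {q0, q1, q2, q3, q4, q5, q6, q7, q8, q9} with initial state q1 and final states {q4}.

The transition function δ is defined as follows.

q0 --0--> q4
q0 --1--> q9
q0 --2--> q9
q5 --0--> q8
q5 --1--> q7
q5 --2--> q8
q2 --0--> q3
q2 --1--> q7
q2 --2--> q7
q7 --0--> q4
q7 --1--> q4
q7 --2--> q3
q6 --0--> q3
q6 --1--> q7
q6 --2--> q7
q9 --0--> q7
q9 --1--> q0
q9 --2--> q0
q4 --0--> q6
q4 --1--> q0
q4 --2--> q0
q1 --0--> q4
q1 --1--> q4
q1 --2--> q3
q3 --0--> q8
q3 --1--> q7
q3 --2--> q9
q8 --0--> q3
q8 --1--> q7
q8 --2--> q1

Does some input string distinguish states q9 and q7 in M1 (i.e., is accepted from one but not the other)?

Yes

Reachable states from the start: {q0,q1,q3,q4,q6,q7,q8,q9}. Unreachable: {q2,q5} — drop them.
Initial partition by acceptance: {q4} | {q0,q1,q3,q6,q7,q8,q9}.
Refine {q0,q1,q3,q6,q7,q8,q9} on symbol 0: members go to different blocks, giving {q3,q6,q8,q9} and {q0,q1,q7}.
Split {q3,q6,q8,q9} by δ(·,0) → {q3,q6,q8} and {q9}.
Split {q3,q6,q8} by δ(·,2) → {q6,q8} and {q3}.
On input 1, block {q0,q1,q7} splits into {q1,q7} and {q0}.
No further refinement is possible. Final partition (6 blocks): {q4} | {q6,q8} | {q1,q7} | {q9} | {q3} | {q0}.
q9 and q7 end up in different blocks, so they are distinguishable. For instance, the string '0' is accepted from only q7.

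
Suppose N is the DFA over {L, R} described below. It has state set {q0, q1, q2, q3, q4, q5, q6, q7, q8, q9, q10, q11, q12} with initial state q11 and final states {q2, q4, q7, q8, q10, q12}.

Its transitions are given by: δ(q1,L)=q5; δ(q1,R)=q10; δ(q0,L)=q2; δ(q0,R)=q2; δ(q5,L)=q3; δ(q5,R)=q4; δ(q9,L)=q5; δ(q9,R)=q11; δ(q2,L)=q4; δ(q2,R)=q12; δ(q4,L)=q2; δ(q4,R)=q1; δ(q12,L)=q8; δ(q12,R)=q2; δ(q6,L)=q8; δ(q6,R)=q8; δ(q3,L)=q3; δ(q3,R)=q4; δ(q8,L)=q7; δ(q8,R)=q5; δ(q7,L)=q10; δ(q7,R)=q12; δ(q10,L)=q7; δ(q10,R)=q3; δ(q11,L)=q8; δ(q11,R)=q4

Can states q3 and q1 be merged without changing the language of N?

Yes

States {q0,q6,q9} cannot be reached from the start state, so discard them.
P0 = {q2,q4,q7,q8,q10,q12} | {q1,q3,q5,q11}.
Split {q2,q4,q7,q8,q10,q12} by δ(·,R) → {q2,q7,q12} and {q4,q8,q10}.
Split {q1,q3,q5,q11} by δ(·,L) → {q1,q3,q5} and {q11}.
No further refinement is possible. Final partition (4 blocks): {q2,q7,q12} | {q1,q3,q5} | {q4,q8,q10} | {q11}.
q3 and q1 lie in the same block of the stable partition, so they are equivalent — no string distinguishes them.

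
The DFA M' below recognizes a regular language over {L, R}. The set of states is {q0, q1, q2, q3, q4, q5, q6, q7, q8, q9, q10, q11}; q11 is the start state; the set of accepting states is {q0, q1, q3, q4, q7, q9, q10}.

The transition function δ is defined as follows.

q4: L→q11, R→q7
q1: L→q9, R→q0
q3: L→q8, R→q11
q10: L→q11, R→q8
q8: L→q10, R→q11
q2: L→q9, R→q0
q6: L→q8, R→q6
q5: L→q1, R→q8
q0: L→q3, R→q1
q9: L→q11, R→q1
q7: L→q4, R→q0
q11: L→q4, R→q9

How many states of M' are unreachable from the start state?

No path from q11 leads to q2, q5, q6; the other 9 states are all reachable.

3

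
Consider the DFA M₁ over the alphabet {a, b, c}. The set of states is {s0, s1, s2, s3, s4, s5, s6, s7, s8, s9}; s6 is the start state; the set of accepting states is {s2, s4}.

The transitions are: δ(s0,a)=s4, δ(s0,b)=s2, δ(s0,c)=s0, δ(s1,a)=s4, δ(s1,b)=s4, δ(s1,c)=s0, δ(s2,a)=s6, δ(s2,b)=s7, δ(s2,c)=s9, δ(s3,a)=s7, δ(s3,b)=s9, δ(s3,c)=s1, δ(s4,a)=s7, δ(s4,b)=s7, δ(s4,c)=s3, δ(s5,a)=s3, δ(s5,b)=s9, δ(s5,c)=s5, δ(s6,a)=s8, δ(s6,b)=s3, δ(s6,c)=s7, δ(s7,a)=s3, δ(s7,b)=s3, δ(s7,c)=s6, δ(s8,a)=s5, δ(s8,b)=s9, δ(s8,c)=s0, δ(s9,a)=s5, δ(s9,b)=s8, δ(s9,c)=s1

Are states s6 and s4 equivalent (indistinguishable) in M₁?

P0 = {s2,s4} | {s0,s1,s3,s5,s6,s7,s8,s9}.
Split {s0,s1,s3,s5,s6,s7,s8,s9} by δ(·,a) → {s3,s5,s6,s7,s8,s9} and {s0,s1}.
Split {s3,s5,s6,s7,s8,s9} by δ(·,c) → {s3,s8,s9} and {s5,s6,s7}.
Stable partition: {s2,s4} | {s3,s8,s9} | {s0,s1} | {s5,s6,s7} — 4 equivalence classes.
s6 and s4 end up in different blocks, so they are distinguishable. For instance, the string 'ε' is accepted from only s4.

No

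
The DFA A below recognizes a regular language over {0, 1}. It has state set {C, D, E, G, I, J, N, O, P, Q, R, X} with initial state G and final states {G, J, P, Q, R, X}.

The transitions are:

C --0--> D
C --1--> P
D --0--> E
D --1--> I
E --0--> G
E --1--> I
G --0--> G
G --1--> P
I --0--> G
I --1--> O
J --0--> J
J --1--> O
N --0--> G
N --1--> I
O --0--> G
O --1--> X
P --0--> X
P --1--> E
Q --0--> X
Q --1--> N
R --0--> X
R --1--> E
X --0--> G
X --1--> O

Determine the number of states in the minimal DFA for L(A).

Reachable states from the start: {E,G,I,O,P,X}. Unreachable: {C,D,J,N,Q,R} — drop them.
Initial partition by acceptance: {G,P,X} | {E,I,O}.
Split {G,P,X} by δ(·,1) → {P,X} and {G}.
Split {P,X} by δ(·,0) → {X} and {P}.
On input 1, block {E,I,O} splits into {E,I} and {O}.
Split {E,I} by δ(·,1) → {I} and {E}.
The partition is now stable with 6 blocks: {X} | {I} | {G} | {P} | {O} | {E}.

6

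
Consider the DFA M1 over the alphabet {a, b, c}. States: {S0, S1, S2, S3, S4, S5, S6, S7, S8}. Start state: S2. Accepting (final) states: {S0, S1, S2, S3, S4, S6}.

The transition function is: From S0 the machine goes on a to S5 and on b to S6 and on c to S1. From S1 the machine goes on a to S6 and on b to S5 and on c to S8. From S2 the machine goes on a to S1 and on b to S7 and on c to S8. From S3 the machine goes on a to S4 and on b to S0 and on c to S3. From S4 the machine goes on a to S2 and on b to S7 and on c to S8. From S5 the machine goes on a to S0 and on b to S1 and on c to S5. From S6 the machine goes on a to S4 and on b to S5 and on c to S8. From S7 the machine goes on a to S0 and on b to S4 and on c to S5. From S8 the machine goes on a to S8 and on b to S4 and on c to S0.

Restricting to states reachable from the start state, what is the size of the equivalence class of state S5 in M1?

2

First remove the unreachable states {S3}; 8 states remain.
Start with accepting vs non-accepting: {S0,S1,S2,S4,S6} | {S5,S7,S8}.
On input a, block {S0,S1,S2,S4,S6} splits into {S1,S2,S4,S6} and {S0}.
On input a, block {S5,S7,S8} splits into {S5,S7} and {S8}.
The partition is now stable with 4 blocks: {S1,S2,S4,S6} | {S5,S7} | {S0} | {S8}.
The equivalence class containing S5 is {S5,S7}, of size 2.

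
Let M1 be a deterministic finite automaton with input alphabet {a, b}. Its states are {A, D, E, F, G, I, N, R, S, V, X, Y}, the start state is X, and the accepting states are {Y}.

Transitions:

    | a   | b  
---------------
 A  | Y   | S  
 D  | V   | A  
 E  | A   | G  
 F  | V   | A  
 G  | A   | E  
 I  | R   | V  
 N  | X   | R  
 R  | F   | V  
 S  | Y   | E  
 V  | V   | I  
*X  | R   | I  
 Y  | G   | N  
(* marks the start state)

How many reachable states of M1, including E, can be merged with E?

2

First remove the unreachable states {D}; 11 states remain.
Initial partition by acceptance: {Y} | {A,E,F,G,I,N,R,S,V,X}.
Refine {A,E,F,G,I,N,R,S,V,X} on symbol a: members go to different blocks, giving {E,F,G,I,N,R,V,X} and {A,S}.
Split {E,F,G,I,N,R,V,X} by δ(·,a) → {F,I,N,R,V,X} and {E,G}.
Split {F,I,N,R,V,X} by δ(·,b) → {I,N,R,V,X} and {F}.
Refine {I,N,R,V,X} on symbol a: members go to different blocks, giving {I,N,V,X} and {R}.
On input a, block {I,N,V,X} splits into {I,X} and {N,V}.
On input b, block {I,X} splits into {X} and {I}.
Split {A,S} by δ(·,b) → {A} and {S}.
On input a, block {N,V} splits into {N} and {V}.
The partition is now stable with 10 blocks: {Y} | {X} | {A} | {E,G} | {F} | {R} | {N} | {I} | {S} | {V}.
State E belongs to the block {E,G}, which has 2 states.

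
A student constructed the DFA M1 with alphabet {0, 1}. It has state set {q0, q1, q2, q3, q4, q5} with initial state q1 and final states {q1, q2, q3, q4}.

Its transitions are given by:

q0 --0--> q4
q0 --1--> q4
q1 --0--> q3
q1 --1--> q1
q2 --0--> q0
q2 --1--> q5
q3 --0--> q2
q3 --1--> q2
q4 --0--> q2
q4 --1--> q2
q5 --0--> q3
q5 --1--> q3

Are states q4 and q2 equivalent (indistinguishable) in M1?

All states are reachable from the start state.
Initial partition by acceptance: {q1,q2,q3,q4} | {q0,q5}.
Refine {q1,q2,q3,q4} on symbol 0: members go to different blocks, giving {q1,q3,q4} and {q2}.
Split {q1,q3,q4} by δ(·,0) → {q3,q4} and {q1}.
No further refinement is possible. Final partition (4 blocks): {q3,q4} | {q0,q5} | {q2} | {q1}.
q4 and q2 end up in different blocks, so they are distinguishable. For instance, the string '0' is accepted from only q4.

No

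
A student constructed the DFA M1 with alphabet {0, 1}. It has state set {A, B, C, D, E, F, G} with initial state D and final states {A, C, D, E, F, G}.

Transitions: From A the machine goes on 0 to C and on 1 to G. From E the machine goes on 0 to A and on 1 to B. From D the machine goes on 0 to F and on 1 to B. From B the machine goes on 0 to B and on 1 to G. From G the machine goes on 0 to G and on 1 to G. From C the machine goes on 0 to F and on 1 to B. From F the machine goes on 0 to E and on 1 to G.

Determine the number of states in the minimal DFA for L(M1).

P0 = {A,C,D,E,F,G} | {B}.
On input 1, block {A,C,D,E,F,G} splits into {A,F,G} and {C,D,E}.
Refine {A,F,G} on symbol 0: members go to different blocks, giving {A,F} and {G}.
Stable partition: {A,F} | {B} | {C,D,E} | {G} — 4 equivalence classes.

4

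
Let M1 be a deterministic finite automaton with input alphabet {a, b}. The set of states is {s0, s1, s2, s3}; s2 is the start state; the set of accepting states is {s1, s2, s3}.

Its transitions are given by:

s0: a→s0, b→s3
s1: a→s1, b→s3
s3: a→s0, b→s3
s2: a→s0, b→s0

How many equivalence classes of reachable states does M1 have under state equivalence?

States {s1} cannot be reached from the start state, so discard them.
Start with accepting vs non-accepting: {s2,s3} | {s0}.
On input b, block {s2,s3} splits into {s2} and {s3}.
No further refinement is possible. Final partition (3 blocks): {s2} | {s0} | {s3}.

3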